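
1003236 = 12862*78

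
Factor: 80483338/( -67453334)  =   - 17^1 * 31^(-1 ) * 83689^(  -  1)*182089^1 = - 3095513/2594359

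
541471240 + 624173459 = 1165644699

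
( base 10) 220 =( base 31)73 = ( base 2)11011100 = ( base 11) 190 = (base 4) 3130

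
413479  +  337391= 750870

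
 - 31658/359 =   -  89 + 293/359 = - 88.18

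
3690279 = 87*42417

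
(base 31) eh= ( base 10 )451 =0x1C3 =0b111000011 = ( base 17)199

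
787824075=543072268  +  244751807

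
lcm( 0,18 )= 0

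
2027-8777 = -6750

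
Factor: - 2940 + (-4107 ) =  - 3^5*29^1 = - 7047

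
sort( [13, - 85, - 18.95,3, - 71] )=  [-85, - 71, - 18.95, 3,13]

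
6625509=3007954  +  3617555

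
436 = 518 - 82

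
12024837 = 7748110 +4276727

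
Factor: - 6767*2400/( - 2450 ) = 2^4 * 3^1*7^( - 2)*67^1*101^1 = 324816/49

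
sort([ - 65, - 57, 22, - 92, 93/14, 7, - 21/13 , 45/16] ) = [ - 92, - 65, - 57, - 21/13,  45/16 , 93/14  ,  7, 22 ]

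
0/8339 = 0  =  0.00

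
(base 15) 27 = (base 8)45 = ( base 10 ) 37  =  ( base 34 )13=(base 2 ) 100101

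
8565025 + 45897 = 8610922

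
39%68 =39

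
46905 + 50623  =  97528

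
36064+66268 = 102332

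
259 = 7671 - 7412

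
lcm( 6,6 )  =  6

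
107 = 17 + 90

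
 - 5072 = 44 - 5116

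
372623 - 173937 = 198686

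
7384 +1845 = 9229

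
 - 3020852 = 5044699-8065551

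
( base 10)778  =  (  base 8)1412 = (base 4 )30022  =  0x30A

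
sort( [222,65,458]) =[ 65, 222,  458] 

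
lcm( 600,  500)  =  3000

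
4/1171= 4/1171 = 0.00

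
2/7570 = 1/3785 = 0.00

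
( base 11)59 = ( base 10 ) 64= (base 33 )1v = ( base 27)2A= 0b1000000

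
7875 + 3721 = 11596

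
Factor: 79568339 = 23^1*61^1*56713^1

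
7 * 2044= 14308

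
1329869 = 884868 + 445001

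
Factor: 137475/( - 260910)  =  -2^(  -  1) * 5^1*47^1*223^( - 1 ) = -235/446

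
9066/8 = 4533/4  =  1133.25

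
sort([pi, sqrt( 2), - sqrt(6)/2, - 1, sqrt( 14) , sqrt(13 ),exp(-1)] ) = [-sqrt(6)/2,-1, exp(-1 ), sqrt(2) , pi, sqrt(13), sqrt( 14 )]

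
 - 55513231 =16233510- 71746741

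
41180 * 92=3788560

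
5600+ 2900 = 8500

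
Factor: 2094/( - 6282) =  - 1/3 = - 3^( -1 ) 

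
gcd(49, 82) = 1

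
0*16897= 0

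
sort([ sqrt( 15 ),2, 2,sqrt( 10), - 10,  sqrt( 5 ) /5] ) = [-10, sqrt( 5)/5 , 2,2,sqrt( 10),sqrt ( 15 ) ]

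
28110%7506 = 5592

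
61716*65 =4011540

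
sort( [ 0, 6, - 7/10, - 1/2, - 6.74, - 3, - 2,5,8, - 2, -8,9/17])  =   [-8,- 6.74, - 3,  -  2 , - 2, - 7/10, - 1/2, 0 , 9/17,5,6, 8 ]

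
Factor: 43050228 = 2^2*3^1*13^1 * 275963^1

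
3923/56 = 3923/56 = 70.05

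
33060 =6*5510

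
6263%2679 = 905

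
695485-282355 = 413130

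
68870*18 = 1239660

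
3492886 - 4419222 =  - 926336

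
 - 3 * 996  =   - 2988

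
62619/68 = 920 + 59/68  =  920.87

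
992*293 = 290656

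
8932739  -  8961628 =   -  28889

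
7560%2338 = 546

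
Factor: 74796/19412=3^1 * 211^( - 1) * 271^1 = 813/211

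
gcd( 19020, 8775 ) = 15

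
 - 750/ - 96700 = 15/1934 = 0.01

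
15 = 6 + 9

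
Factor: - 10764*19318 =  - 2^3*3^2*13^2*23^1*743^1 = -207938952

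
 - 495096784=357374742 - 852471526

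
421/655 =421/655 = 0.64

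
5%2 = 1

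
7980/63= 380/3  =  126.67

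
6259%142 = 11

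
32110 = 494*65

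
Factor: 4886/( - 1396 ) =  - 2^(- 1)  *  7^1 = - 7/2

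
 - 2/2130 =- 1/1065 = -0.00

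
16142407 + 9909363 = 26051770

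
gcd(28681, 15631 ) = 29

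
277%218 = 59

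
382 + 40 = 422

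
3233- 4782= -1549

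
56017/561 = 99 + 478/561 = 99.85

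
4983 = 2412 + 2571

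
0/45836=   0 = 0.00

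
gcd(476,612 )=68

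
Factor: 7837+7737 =2^1 *13^1*599^1=15574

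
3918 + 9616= 13534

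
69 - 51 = 18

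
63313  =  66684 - 3371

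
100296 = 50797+49499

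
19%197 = 19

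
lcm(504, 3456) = 24192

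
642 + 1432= 2074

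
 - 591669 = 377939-969608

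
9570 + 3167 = 12737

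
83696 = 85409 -1713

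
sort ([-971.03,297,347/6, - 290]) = [ - 971.03,-290,  347/6,297] 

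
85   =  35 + 50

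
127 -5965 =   -  5838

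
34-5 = 29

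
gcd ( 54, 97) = 1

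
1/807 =1/807=0.00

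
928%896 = 32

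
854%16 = 6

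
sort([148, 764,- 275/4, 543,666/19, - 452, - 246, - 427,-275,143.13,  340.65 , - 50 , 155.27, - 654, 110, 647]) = [-654, - 452,-427, - 275,-246, - 275/4, - 50 , 666/19, 110 , 143.13,148,155.27,  340.65,543, 647, 764]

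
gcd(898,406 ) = 2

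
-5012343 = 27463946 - 32476289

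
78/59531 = 78/59531 = 0.00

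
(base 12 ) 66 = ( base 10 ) 78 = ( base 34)2A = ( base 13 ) 60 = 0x4e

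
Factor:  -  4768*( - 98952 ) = 471803136 = 2^8*3^1*7^1*19^1 * 31^1*149^1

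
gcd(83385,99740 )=5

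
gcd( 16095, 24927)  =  3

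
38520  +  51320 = 89840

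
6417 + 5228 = 11645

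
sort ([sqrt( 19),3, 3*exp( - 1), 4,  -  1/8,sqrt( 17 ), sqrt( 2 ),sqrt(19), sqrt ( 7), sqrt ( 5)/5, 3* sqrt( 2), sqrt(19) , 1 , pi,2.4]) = [ - 1/8, sqrt( 5)/5,  1,3*exp( - 1 ), sqrt ( 2), 2.4,  sqrt(7 ),3,pi,  4,sqrt( 17), 3*sqrt( 2),sqrt(19 ),sqrt( 19 ), sqrt( 19) ]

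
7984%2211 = 1351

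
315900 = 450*702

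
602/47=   602/47= 12.81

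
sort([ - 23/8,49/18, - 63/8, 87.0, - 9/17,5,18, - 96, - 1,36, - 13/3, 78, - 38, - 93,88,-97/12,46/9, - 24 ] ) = [ - 96, - 93, - 38, - 24, - 97/12, - 63/8 , - 13/3, - 23/8, - 1, - 9/17,49/18, 5,46/9,18,36,78 , 87.0,88 ]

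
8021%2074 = 1799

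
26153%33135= 26153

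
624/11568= 13/241 = 0.05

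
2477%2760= 2477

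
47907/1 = 47907 = 47907.00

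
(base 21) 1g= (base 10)37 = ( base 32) 15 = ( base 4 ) 211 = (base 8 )45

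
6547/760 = 6547/760 = 8.61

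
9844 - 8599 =1245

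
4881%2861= 2020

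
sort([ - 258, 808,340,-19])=[ - 258, - 19, 340,808]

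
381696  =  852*448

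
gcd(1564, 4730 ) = 2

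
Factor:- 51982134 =-2^1 * 3^1* 509^1*17021^1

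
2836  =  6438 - 3602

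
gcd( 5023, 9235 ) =1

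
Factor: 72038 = 2^1*181^1*199^1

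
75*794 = 59550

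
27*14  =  378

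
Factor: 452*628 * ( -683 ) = - 193873648 = -2^4*113^1 * 157^1 * 683^1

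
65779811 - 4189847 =61589964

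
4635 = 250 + 4385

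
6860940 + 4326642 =11187582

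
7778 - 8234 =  - 456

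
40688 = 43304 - 2616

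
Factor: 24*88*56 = 2^9*3^1 * 7^1*11^1 = 118272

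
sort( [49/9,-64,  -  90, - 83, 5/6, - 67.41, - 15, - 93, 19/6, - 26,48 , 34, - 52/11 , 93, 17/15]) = [ -93, - 90,  -  83, - 67.41, - 64,-26, - 15, - 52/11,5/6,17/15,19/6,49/9,34, 48, 93 ] 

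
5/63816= 5/63816 = 0.00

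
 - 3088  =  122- 3210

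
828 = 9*92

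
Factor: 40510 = 2^1*5^1*4051^1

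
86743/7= 86743/7 = 12391.86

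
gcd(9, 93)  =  3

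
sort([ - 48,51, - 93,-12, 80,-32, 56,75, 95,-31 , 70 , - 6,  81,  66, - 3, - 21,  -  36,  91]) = [-93, - 48,  -  36,-32, -31, - 21,-12,-6,  -  3, 51,  56 , 66,70, 75, 80, 81, 91, 95]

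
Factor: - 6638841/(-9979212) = 2^(-2)*3^3* 11^1*557^( - 1)* 1493^( - 1)*7451^1 = 2212947/3326404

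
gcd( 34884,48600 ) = 108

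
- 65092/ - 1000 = 16273/250 = 65.09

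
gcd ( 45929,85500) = 1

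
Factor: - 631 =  - 631^1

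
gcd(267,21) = 3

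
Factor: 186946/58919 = 2^1*7^(-1) * 19^( - 1)*211^1 = 422/133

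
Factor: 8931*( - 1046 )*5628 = -2^3*3^2*7^1*13^1*67^1 * 229^1*523^1  =  - 52575796728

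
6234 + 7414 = 13648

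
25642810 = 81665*314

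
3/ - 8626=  - 1  +  8623/8626  =  - 0.00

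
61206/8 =30603/4 = 7650.75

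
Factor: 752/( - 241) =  - 2^4*47^1 * 241^ ( - 1 )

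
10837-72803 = -61966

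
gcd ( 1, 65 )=1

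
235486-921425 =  - 685939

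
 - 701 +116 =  - 585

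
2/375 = 2/375 = 0.01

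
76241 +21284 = 97525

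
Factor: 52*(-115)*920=  -  5501600=- 2^5*5^2*13^1*23^2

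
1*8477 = 8477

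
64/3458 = 32/1729 = 0.02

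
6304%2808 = 688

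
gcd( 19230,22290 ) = 30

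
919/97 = 9+46/97 = 9.47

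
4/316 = 1/79 = 0.01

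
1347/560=1347/560 = 2.41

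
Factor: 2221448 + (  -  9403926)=-2^1*89^1*40351^1= - 7182478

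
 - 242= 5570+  - 5812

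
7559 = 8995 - 1436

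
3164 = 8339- 5175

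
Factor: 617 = 617^1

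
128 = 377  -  249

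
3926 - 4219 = -293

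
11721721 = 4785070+6936651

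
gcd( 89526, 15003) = 3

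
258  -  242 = 16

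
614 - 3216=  - 2602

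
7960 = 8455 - 495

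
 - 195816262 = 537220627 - 733036889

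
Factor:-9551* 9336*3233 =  - 2^3*3^1*53^1*61^1*389^1*9551^1 = - 288280583688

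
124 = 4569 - 4445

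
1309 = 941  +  368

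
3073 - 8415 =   -  5342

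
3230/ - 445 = - 646/89 = -7.26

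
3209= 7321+  -  4112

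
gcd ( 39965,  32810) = 5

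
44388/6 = 7398  =  7398.00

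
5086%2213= 660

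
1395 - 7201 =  - 5806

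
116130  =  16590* 7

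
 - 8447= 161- 8608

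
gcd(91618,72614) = 2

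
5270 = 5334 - 64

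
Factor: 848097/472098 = 909/506 = 2^( - 1)*3^2*11^( - 1)*23^(  -  1 )*101^1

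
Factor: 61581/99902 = 2^( - 1)*3^1*11^ ( - 1)*13^1* 19^(-1 )*239^( - 1 )*1579^1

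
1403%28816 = 1403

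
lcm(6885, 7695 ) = 130815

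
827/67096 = 827/67096 = 0.01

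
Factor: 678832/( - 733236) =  - 2^2*3^( - 1)*7^( - 1) * 11^1 *19^1  *43^( - 1 ) = - 836/903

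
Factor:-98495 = -5^1*19699^1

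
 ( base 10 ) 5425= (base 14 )1d97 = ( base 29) 6D2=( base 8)12461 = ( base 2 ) 1010100110001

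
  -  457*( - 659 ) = 301163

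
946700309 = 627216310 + 319483999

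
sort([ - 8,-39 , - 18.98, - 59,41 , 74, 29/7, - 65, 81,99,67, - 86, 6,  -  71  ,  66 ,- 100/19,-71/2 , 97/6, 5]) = [ -86,-71, - 65, - 59, - 39, - 71/2  , - 18.98 , - 8,-100/19, 29/7,  5,6, 97/6,41,66,67, 74,81,  99]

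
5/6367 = 5/6367 = 0.00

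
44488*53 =2357864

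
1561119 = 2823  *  553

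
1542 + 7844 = 9386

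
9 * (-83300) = -749700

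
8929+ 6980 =15909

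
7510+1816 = 9326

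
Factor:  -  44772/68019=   -  52/79 = - 2^2 * 13^1*79^ ( - 1)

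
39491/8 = 4936 + 3/8 = 4936.38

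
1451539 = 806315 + 645224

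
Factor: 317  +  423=740 =2^2 * 5^1*37^1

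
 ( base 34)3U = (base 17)7D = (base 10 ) 132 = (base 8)204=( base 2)10000100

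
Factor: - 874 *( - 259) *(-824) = -2^4*7^1*19^1 * 23^1* 37^1 * 103^1 = - 186525584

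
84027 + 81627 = 165654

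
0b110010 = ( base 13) 3b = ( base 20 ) 2A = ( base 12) 42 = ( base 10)50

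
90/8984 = 45/4492 = 0.01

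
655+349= 1004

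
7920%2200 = 1320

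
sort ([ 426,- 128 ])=[ - 128, 426]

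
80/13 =80/13 = 6.15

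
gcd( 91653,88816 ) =1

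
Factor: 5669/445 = 5^(-1 )*89^(-1)*5669^1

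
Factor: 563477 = 23^1*24499^1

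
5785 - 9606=-3821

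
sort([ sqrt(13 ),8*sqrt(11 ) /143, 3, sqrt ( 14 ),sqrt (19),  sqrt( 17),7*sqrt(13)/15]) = [8* sqrt(11 ) /143, 7*sqrt(13)/15, 3,sqrt(13) , sqrt(14), sqrt( 17),sqrt (19)]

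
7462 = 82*91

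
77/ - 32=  - 3 + 19/32 =- 2.41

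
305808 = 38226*8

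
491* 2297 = 1127827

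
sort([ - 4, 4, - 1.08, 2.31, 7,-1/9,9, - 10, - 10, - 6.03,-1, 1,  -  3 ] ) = [-10 , - 10, - 6.03,-4, - 3, - 1.08  , - 1,- 1/9, 1, 2.31, 4, 7, 9]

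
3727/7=3727/7 = 532.43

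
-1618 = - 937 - 681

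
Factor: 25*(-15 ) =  - 375 = -  3^1*5^3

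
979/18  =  979/18 = 54.39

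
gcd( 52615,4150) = 5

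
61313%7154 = 4081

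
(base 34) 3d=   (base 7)223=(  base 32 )3j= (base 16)73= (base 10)115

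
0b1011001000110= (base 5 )140302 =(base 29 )6mi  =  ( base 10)5702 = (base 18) hae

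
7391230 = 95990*77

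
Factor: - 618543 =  - 3^3*31^1*739^1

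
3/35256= 1/11752 = 0.00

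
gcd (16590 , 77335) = 5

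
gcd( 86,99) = 1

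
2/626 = 1/313 = 0.00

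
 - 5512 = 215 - 5727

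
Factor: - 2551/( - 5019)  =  3^( -1)*7^( - 1)*239^ ( - 1)*2551^1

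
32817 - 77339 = -44522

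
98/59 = 1 + 39/59 = 1.66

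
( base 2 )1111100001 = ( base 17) 377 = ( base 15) 463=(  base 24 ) 1h9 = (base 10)993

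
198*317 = 62766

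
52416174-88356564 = - 35940390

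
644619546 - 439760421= 204859125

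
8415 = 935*9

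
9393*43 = 403899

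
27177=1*27177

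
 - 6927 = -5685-1242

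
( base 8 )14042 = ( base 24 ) AHA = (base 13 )2A73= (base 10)6178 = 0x1822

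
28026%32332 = 28026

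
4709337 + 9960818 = 14670155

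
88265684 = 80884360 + 7381324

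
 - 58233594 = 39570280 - 97803874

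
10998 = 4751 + 6247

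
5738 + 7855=13593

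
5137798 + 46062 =5183860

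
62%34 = 28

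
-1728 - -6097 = 4369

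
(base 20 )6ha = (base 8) 5276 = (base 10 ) 2750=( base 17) 98d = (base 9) 3685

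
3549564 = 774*4586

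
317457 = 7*45351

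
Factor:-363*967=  -3^1*11^2*967^1 = -351021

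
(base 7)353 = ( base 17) AF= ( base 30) 65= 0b10111001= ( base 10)185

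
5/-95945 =-1+19188/19189 =-  0.00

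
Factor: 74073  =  3^1*24691^1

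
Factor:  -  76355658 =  - 2^1*3^2*541^1*7841^1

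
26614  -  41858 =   -  15244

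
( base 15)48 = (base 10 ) 68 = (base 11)62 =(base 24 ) 2K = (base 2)1000100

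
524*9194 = 4817656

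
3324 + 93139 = 96463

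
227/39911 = 227/39911 = 0.01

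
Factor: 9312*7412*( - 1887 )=-130241766528=- 2^7*3^2*17^2*37^1*97^1*109^1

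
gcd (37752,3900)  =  156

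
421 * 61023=25690683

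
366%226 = 140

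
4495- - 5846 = 10341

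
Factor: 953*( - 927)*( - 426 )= 376341606 =2^1*3^3*71^1*103^1*953^1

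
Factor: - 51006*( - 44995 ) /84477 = 765004990/28159 = 2^1*5^1*29^( - 1)  *  971^(-1 )*8501^1*8999^1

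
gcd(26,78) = 26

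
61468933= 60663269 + 805664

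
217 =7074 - 6857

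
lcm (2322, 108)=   4644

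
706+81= 787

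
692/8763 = 692/8763 = 0.08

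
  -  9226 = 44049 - 53275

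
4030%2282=1748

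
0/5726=0=0.00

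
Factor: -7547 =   -  7547^1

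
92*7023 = 646116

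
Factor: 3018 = 2^1 * 3^1*503^1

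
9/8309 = 9/8309 = 0.00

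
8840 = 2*4420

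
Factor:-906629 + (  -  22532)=  -  929161^1 = - 929161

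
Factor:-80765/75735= - 16153/15147= - 3^( - 4 ) * 11^( - 1 )*17^(-1 )*29^1*557^1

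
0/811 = 0=0.00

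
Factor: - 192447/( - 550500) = 64149/183500 = 2^( - 2 )*3^1*5^( - 3)*367^( - 1) * 21383^1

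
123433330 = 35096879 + 88336451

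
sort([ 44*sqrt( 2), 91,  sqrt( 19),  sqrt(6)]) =[sqrt(6),sqrt ( 19), 44 * sqrt( 2),  91] 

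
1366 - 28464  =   - 27098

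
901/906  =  901/906 =0.99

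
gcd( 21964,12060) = 4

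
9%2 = 1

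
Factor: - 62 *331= - 2^1*31^1*331^1 = - 20522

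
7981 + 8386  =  16367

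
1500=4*375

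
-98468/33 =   -  2984+4/33= - 2983.88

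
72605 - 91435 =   -  18830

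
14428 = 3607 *4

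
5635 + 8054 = 13689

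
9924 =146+9778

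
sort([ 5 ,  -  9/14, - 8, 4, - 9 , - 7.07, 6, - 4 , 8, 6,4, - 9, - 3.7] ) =[ - 9, - 9, - 8,-7.07, - 4, - 3.7, - 9/14, 4, 4,5, 6, 6, 8]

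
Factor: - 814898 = -2^1*7^1 * 58207^1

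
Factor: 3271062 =2^1*3^1*41^1 * 13297^1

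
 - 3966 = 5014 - 8980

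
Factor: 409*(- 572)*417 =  - 2^2*3^1 *11^1*13^1*139^1*409^1 = - 97556316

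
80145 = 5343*15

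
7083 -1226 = 5857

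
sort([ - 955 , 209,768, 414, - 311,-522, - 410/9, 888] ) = [ - 955,-522,  -  311, - 410/9, 209, 414,  768, 888 ]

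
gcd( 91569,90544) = 1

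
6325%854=347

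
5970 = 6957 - 987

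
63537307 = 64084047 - 546740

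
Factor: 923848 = 2^3*17^1*6793^1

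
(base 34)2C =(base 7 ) 143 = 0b1010000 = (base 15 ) 55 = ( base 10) 80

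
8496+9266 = 17762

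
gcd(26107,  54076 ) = 1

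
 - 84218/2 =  - 42109 = - 42109.00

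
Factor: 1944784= 2^4*197^1*617^1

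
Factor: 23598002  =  2^1*1019^1*11579^1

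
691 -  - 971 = 1662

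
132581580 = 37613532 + 94968048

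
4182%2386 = 1796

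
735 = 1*735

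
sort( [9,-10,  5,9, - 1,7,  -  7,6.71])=[ - 10, - 7,-1, 5, 6.71, 7, 9, 9] 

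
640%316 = 8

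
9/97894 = 9/97894 = 0.00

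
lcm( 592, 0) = 0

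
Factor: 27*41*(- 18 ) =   -  2^1*3^5*41^1 = - 19926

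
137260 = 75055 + 62205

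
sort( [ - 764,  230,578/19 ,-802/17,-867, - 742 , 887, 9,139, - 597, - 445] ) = [ - 867,-764,  -  742, - 597, - 445 , - 802/17,9,  578/19, 139,230,887] 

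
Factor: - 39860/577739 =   -  2^2* 5^1 * 1993^1 * 577739^( - 1 )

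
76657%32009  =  12639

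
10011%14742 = 10011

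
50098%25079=25019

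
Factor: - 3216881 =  - 3216881^1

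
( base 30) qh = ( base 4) 30131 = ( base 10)797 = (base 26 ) 14h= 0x31d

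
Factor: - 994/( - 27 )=2^1 * 3^( - 3)*7^1*71^1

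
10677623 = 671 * 15913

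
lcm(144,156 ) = 1872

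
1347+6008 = 7355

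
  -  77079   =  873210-950289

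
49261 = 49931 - 670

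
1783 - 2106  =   - 323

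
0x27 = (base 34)15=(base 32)17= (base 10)39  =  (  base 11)36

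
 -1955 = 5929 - 7884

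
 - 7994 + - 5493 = -13487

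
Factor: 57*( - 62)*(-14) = 2^2*3^1*7^1*19^1*31^1 = 49476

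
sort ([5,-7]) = [ - 7,5]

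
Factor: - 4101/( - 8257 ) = 3^1*23^( - 1 )*359^(- 1)*1367^1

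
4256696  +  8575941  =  12832637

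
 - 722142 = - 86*8397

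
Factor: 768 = 2^8*3^1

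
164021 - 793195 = -629174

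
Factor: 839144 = 2^3*29^1*3617^1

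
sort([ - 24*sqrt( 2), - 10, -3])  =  [ - 24*sqrt( 2), - 10, - 3] 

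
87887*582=51150234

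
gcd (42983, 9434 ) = 53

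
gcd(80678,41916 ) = 2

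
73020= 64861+8159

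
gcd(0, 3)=3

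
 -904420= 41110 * ( - 22) 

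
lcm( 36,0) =0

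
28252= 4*7063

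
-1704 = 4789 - 6493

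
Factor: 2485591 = 137^1*18143^1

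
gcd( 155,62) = 31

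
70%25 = 20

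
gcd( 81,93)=3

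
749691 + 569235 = 1318926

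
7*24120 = 168840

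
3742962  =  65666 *57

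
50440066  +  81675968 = 132116034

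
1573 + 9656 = 11229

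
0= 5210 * 0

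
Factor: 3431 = 47^1*73^1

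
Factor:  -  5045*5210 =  - 2^1*5^2*521^1*1009^1 = - 26284450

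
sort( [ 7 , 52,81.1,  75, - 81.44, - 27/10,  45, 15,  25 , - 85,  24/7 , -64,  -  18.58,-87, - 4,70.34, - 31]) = [ - 87, - 85, - 81.44, - 64, - 31, - 18.58, - 4 , -27/10, 24/7,  7,15,25,45,52,70.34,  75,81.1 ]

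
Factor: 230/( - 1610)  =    -  7^(  -  1) = - 1/7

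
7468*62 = 463016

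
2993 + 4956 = 7949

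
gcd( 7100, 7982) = 2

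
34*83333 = 2833322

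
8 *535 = 4280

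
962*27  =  25974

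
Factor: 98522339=4637^1*21247^1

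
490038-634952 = -144914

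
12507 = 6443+6064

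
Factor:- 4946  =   - 2^1*2473^1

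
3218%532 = 26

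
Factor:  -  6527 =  - 61^1*  107^1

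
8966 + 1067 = 10033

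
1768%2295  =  1768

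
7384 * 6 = 44304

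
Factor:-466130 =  - 2^1*5^1*7^1*6659^1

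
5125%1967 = 1191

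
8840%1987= 892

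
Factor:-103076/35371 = - 2^2 * 7^( - 1 )*31^ ( - 1 ) * 73^1 * 163^( - 1 ) * 353^1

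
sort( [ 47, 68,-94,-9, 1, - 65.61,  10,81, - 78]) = [ - 94, - 78, - 65.61, - 9,  1, 10, 47 , 68, 81]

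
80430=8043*10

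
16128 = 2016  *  8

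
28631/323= 28631/323 = 88.64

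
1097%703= 394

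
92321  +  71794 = 164115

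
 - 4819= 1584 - 6403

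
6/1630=3/815 = 0.00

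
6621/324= 2207/108=20.44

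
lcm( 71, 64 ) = 4544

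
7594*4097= 31112618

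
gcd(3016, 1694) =2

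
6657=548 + 6109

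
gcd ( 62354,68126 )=2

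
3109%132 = 73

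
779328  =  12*64944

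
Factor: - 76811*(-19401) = 3^1*7^1*29^1*223^1*10973^1 = 1490210211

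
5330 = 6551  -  1221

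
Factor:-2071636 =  - 2^2*7^1*241^1*307^1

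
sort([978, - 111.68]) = [-111.68,978 ] 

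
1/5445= 1/5445=0.00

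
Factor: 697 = 17^1*41^1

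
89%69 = 20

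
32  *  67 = 2144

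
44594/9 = 4954 + 8/9 = 4954.89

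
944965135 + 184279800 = 1129244935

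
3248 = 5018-1770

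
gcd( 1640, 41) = 41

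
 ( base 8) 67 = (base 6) 131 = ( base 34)1L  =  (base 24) 27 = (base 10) 55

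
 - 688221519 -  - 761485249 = 73263730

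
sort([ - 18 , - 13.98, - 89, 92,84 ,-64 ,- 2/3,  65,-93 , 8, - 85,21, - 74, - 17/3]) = [-93,-89,-85, - 74, -64 , - 18 , - 13.98, - 17/3, - 2/3,8, 21,65,84 , 92 ]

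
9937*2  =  19874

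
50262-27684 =22578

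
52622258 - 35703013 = 16919245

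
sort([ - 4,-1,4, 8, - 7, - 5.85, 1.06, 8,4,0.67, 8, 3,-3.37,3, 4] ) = [ - 7,  -  5.85, - 4,-3.37, - 1, 0.67,1.06,3, 3, 4,4, 4, 8,8, 8 ]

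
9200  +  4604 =13804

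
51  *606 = 30906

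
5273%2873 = 2400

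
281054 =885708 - 604654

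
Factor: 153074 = 2^1*76537^1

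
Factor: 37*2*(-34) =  - 2516  =  -2^2*17^1*37^1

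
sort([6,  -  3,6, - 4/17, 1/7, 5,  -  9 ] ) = [ - 9, - 3,  -  4/17,1/7,5,6, 6]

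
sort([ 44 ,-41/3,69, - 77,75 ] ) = [ - 77, - 41/3  ,  44 , 69,75]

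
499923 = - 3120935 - - 3620858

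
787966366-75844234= 712122132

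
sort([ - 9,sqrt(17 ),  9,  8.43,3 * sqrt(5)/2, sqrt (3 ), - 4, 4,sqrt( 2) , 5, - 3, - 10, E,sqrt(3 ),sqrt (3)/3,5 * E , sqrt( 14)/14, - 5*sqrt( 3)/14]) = [ - 10, - 9, - 4, - 3, - 5 * sqrt (3) /14, sqrt (14)/14,sqrt(3 )/3,sqrt( 2),sqrt (3), sqrt( 3),E,3*sqrt(5 ) /2,  4 , sqrt( 17 ), 5,8.43, 9,5*E ] 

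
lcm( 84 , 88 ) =1848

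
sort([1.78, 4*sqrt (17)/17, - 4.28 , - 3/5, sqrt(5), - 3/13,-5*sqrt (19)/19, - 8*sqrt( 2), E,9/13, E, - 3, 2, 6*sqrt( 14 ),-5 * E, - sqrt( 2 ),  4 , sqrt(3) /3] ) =[  -  5*E,- 8*sqrt(2),- 4.28, - 3,-sqrt( 2 ), - 5*sqrt ( 19 ) /19, - 3/5, - 3/13,sqrt (3)/3,9/13,4*sqrt( 17)/17,1.78,2, sqrt( 5),E,E, 4, 6*sqrt( 14 )] 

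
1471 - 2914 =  - 1443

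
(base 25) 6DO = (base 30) 4GJ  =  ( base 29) 4pa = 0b1000000000011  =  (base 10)4099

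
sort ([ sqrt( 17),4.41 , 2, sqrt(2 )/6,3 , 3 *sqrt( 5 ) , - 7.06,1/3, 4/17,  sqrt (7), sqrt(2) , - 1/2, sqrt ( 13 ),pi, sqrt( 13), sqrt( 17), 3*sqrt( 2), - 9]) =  [ - 9, - 7.06, - 1/2 , 4/17,sqrt ( 2)/6,1/3, sqrt(2), 2, sqrt( 7),3,pi, sqrt(13 ), sqrt( 13) , sqrt (17) , sqrt(17),3*sqrt( 2),  4.41, 3*sqrt(5)]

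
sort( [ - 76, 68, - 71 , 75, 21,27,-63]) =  [ - 76,-71, - 63, 21, 27, 68, 75]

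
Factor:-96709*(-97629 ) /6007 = 3^1*7^1*97^1*997^1 * 4649^1*6007^(-1) = 9441602961/6007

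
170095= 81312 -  - 88783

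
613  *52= 31876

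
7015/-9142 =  - 1 + 2127/9142 = - 0.77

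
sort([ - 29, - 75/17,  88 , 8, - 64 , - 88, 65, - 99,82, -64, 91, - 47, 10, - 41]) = [  -  99, - 88,-64, -64, - 47, - 41, - 29 , - 75/17,8, 10, 65, 82,88,91]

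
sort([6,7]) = [ 6, 7]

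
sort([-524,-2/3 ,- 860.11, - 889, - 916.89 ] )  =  [- 916.89, -889,-860.11, - 524, - 2/3]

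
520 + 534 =1054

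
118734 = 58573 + 60161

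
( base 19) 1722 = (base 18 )1B1C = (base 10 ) 9426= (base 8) 22322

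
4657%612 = 373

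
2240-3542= - 1302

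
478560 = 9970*48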